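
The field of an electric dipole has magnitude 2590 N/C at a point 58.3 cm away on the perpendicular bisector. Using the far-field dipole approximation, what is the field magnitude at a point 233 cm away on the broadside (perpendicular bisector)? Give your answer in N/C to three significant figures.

E ≈ 40.6 N/C

Dipole fields scale as 1/r³ in the far field; the geometry is the same at both points.
E₂ = E₁ · (r₁/r₂)³ = 2590 · (58.3/233)³.
(r₁/r₂)³ = (0.2502)³ = 0.01567.
E₂ ≈ 40.57 N/C.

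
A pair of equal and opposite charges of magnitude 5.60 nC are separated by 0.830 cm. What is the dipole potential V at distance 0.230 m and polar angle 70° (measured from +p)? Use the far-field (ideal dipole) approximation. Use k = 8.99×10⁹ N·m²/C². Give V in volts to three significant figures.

V ≈ 2.70 V

Dipole moment p = qd = (5.60×10⁻⁹ C)(0.00830 m) = 4.648×10⁻¹¹ C·m.
The dipole potential is V = kp cosθ / r².
V = (8.99×10⁹)(4.648×10⁻¹¹)·cos70° / (0.230)² = 2.702 V.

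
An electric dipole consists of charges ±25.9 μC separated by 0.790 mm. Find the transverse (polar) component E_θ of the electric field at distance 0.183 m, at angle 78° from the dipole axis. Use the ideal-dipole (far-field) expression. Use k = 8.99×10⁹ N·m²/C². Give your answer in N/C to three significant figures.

Dipole moment p = qd = (2.59×10⁻⁵ C)(7.90×10⁻⁴ m) = 2.046×10⁻⁸ C·m.
For a dipole, E_θ = (kp sinθ)/r³.
kp/r³ = (8.99×10⁹)(2.046×10⁻⁸)/(0.183)³ = 3.001×10⁴ N/C.
E_θ = 3.001×10⁴·sin78° = 2.936×10⁴ N/C.

E_θ ≈ 2.94×10⁴ N/C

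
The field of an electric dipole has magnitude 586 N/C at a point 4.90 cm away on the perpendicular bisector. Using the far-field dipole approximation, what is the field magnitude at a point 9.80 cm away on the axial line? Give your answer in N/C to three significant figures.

Dipole fields scale as 1/r³ in the far field.
The axial field is twice the equatorial field at the same r, so the geometry factor is 2/1.
E₂ = E₁ · (2/1) · (r₁/r₂)³ = 586 · 2 · (4.90/9.80)³.
(r₁/r₂)³ = (0.5)³ = 0.125.
E₂ ≈ 146.5 N/C.

E ≈ 146 N/C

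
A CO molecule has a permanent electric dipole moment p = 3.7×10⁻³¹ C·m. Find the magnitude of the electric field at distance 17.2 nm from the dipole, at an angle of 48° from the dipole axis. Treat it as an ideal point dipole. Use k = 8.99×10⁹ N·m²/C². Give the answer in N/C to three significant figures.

At angle θ the dipole field magnitude is E = (kp/r³)·√(1 + 3cos²θ).
kp/r³ = (8.99×10⁹)(3.70×10⁻³¹) / (1.72×10⁻⁸)³ = 653.7 N/C.
√(1 + 3cos²48°) = √(1 + 3·0.4477) = √2.3432 ≈ 1.5308.
E ≈ 653.7 × 1.531 = 1001 N/C.

E ≈ 1000 N/C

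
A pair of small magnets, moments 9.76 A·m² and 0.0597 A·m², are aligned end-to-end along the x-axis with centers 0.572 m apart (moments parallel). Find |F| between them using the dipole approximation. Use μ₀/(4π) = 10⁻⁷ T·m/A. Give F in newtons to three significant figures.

F ≈ 3.27×10⁻⁶ N

On-axis B of dipole 1: B = (μ₀/4π)·2m₁/r³. Force on dipole 2: F = m₂·dB/dr.
dB/dr = −(μ₀/4π)·6m₁/r⁴, so |F| = (μ₀/4π)·6m₁m₂/r⁴.
F = 6(10⁻⁷)(9.76)(0.0597)/(0.572)⁴ = 3.266×10⁻⁶ N.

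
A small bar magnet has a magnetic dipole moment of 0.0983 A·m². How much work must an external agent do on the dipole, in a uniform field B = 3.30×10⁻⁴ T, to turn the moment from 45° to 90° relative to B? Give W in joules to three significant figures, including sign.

W_ext = ΔU = −mB cosθ₂ + mB cosθ₁ = mB(cosθ₁ − cosθ₂).
W = (0.0983)(3.30×10⁻⁴)·(cos45° − cos90°) = (3.244×10⁻⁵)·(+0.7071) = 2.294×10⁻⁵ J.

W ≈ 2.29×10⁻⁵ J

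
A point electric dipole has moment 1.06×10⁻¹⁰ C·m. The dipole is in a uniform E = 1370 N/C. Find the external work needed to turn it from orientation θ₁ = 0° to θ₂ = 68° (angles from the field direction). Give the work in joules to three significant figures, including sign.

W_ext = ΔU = U(θ₂) − U(θ₁) = −pE cosθ₂ − (−pE cosθ₁) = pE(cosθ₁ − cosθ₂).
W = (1.06×10⁻¹⁰)(1370)·(cos0° − cos68°) = (1.452×10⁻⁷)·(+0.6254) = 9.082×10⁻⁸ J.

W ≈ 9.08×10⁻⁸ J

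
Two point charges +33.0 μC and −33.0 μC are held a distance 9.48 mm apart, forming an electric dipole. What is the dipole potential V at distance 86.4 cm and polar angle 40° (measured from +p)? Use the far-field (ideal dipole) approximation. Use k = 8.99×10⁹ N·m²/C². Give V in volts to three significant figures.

Dipole moment p = qd = (3.30×10⁻⁵ C)(0.00948 m) = 3.128×10⁻⁷ C·m.
The dipole potential is V = kp cosθ / r².
V = (8.99×10⁹)(3.128×10⁻⁷)·cos40° / (0.864)² = 2886 V.

V ≈ 2890 V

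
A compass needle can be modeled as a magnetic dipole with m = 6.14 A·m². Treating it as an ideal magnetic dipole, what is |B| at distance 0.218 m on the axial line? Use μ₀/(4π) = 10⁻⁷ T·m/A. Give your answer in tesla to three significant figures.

B ≈ 1.19×10⁻⁴ T

On axis B = (μ₀/4π)·2m/r³.
B = 2·(10⁻⁷)·(6.14) / (0.218)³ = 1.185×10⁻⁴ T.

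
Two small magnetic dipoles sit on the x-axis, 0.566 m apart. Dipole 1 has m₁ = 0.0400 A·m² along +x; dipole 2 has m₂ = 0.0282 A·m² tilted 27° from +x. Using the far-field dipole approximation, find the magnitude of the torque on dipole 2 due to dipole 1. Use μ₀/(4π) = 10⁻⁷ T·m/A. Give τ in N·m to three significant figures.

Dipole B is on the axis of dipole A, so B₁ there is axial: B₁ = (μ₀/4π)·2m₁/r³ along +x.
B₁ = 2(10⁻⁷)(0.0400)/(0.566)³ = 4.412×10⁻⁸ T.
τ = m₂ B₁ sinθ.
τ = (0.0282)(4.412×10⁻⁸)·sin27° = 5.649×10⁻¹⁰ N·m.

τ ≈ 5.65×10⁻¹⁰ N·m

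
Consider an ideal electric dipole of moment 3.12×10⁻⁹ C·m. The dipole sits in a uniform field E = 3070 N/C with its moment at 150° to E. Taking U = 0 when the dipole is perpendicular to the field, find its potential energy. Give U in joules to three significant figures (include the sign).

U ≈ 8.30×10⁻⁶ J

U = −p·E = −pE cosθ.
U = −(3.12×10⁻⁹)(3070)·cos150° = 8.295×10⁻⁶ J.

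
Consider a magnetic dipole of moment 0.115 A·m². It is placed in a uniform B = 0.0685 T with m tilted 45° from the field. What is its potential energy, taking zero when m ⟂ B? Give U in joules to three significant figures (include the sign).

U = −m·B = −mB cosθ.
U = −(0.115)(0.0685)·cos45° = -0.005570 J.

U ≈ -0.00557 J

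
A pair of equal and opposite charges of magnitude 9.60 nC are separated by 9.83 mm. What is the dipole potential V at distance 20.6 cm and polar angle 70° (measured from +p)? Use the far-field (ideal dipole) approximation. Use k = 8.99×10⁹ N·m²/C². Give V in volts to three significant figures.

V ≈ 6.84 V

Dipole moment p = qd = (9.60×10⁻⁹ C)(0.00983 m) = 9.437×10⁻¹¹ C·m.
The dipole potential is V = kp cosθ / r².
V = (8.99×10⁹)(9.437×10⁻¹¹)·cos70° / (0.206)² = 6.838 V.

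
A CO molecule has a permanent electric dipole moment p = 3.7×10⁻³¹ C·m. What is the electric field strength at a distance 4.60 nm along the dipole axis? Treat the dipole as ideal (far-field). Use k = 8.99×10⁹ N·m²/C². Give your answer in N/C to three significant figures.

On the dipole axis E = 2kp/r³.
E = 2·(8.99×10⁹)(3.70×10⁻³¹) / (4.60×10⁻⁹)³ = 6.835×10⁴ N/C.

E ≈ 6.83×10⁴ N/C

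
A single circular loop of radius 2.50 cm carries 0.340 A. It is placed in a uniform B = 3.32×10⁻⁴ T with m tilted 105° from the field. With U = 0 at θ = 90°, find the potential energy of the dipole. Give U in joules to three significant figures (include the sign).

U ≈ 5.74×10⁻⁸ J

Magnetic moment m = IA = Iπa² = (0.340)·π·(0.0250)² = 6.676×10⁻⁴ A·m².
U = −m·B = −mB cosθ.
U = −(6.676×10⁻⁴)(3.32×10⁻⁴)·cos105° = 5.737×10⁻⁸ J.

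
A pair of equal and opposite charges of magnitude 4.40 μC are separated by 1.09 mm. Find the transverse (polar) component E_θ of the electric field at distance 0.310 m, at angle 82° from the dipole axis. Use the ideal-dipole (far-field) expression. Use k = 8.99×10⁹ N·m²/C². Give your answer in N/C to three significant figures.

E_θ ≈ 1430 N/C

Dipole moment p = qd = (4.40×10⁻⁶ C)(0.00109 m) = 4.796×10⁻⁹ C·m.
For a dipole, E_θ = (kp sinθ)/r³.
kp/r³ = (8.99×10⁹)(4.796×10⁻⁹)/(0.310)³ = 1447 N/C.
E_θ = 1447·sin82° = 1433 N/C.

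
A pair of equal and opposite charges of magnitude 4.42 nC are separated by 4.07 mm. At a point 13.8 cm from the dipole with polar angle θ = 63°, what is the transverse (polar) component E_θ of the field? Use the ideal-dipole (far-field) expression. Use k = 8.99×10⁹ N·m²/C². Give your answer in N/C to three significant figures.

E_θ ≈ 54.8 N/C

Dipole moment p = qd = (4.42×10⁻⁹ C)(0.00407 m) = 1.799×10⁻¹¹ C·m.
For a dipole, E_θ = (kp sinθ)/r³.
kp/r³ = (8.99×10⁹)(1.799×10⁻¹¹)/(0.138)³ = 61.54 N/C.
E_θ = 61.54·sin63° = 54.83 N/C.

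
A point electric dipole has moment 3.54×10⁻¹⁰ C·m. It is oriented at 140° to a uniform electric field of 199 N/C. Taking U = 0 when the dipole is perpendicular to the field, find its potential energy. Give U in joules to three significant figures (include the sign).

U ≈ 5.40×10⁻⁸ J

U = −p·E = −pE cosθ.
U = −(3.54×10⁻¹⁰)(199)·cos140° = 5.396×10⁻⁸ J.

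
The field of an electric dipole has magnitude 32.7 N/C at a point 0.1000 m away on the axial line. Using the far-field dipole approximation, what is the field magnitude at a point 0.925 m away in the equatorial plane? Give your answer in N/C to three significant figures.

Dipole fields scale as 1/r³ in the far field.
The axial field is twice the equatorial field at the same r, so the geometry factor is 1/2.
E₂ = E₁ · (1/2) · (r₁/r₂)³ = 32.7 · 0.5 · (0.1000/0.925)³.
(r₁/r₂)³ = (0.1081)³ = 0.001263.
E₂ ≈ 0.02066 N/C.

E ≈ 0.0207 N/C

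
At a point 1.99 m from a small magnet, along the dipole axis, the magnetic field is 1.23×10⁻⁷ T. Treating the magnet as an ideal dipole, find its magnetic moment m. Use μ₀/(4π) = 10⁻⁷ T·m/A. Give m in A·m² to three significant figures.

m ≈ 4.85 A·m²

On axis B = (μ₀/4π)·2m/r³, so m = Br³·4π/(μ₀·2).
m = (1.23×10⁻⁷)·(1.99)³ / (2·10⁻⁷) = 4.847 A·m².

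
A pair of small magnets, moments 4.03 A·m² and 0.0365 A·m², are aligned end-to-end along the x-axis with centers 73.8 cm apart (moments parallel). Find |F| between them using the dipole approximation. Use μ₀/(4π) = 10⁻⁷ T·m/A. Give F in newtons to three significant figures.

On-axis B of dipole 1: B = (μ₀/4π)·2m₁/r³. Force on dipole 2: F = m₂·dB/dr.
dB/dr = −(μ₀/4π)·6m₁/r⁴, so |F| = (μ₀/4π)·6m₁m₂/r⁴.
F = 6(10⁻⁷)(4.03)(0.0365)/(0.738)⁴ = 2.975×10⁻⁷ N.

F ≈ 2.98×10⁻⁷ N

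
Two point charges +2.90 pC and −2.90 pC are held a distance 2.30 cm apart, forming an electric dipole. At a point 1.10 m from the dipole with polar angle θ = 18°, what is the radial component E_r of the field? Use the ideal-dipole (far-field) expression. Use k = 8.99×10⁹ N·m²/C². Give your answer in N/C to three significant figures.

Dipole moment p = qd = (2.90×10⁻¹² C)(0.0230 m) = 6.67×10⁻¹⁴ C·m.
For a dipole, E_r = (2kp cosθ)/r³.
kp/r³ = (8.99×10⁹)(6.67×10⁻¹⁴)/(1.10)³ = 4.505×10⁻⁴ N/C.
E_r = 2·4.505×10⁻⁴·cos18° = 8.569×10⁻⁴ N/C.

E_r ≈ 8.57×10⁻⁴ N/C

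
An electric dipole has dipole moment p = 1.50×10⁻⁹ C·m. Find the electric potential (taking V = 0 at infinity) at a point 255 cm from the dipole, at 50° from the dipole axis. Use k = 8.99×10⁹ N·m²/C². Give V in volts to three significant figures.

The dipole potential is V = kp cosθ / r².
V = (8.99×10⁹)(1.50×10⁻⁹)·cos50° / (2.55)² = 1.333 V.

V ≈ 1.33 V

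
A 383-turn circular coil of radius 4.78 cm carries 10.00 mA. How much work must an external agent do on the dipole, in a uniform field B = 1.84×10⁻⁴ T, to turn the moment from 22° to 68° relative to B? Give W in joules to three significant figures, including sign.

m = NIA = NIπa² = 383·(0.0100)·π·(0.0478)² = 0.02749 A·m².
W_ext = ΔU = −mB cosθ₂ + mB cosθ₁ = mB(cosθ₁ − cosθ₂).
W = (0.02749)(1.84×10⁻⁴)·(cos22° − cos68°) = (5.058×10⁻⁶)·(+0.5526) = 2.795×10⁻⁶ J.

W ≈ 2.80×10⁻⁶ J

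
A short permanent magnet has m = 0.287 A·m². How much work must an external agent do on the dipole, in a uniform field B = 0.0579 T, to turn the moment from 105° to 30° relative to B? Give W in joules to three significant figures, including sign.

W ≈ -0.0187 J

W_ext = ΔU = −mB cosθ₂ + mB cosθ₁ = mB(cosθ₁ − cosθ₂).
W = (0.287)(0.0579)·(cos105° − cos30°) = (0.01662)·(-1.1248) = -0.01869 J.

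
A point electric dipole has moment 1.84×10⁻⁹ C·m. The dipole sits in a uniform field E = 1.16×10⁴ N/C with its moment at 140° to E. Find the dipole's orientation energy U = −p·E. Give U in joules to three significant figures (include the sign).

U ≈ 1.64×10⁻⁵ J

U = −p·E = −pE cosθ.
U = −(1.84×10⁻⁹)(1.16×10⁴)·cos140° = 1.635×10⁻⁵ J.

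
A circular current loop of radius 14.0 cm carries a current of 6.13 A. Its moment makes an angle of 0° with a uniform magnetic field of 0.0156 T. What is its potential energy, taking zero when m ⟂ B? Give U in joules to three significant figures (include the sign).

Magnetic moment m = IA = Iπa² = (6.13)·π·(0.140)² = 0.3775 A·m².
U = −m·B = −mB cosθ.
U = −(0.3775)(0.0156)·cos0° = -0.005889 J.

U ≈ -0.00589 J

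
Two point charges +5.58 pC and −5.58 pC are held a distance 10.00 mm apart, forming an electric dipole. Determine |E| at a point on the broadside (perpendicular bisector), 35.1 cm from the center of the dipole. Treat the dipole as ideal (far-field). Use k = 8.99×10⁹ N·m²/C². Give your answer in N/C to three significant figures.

Dipole moment p = qd = (5.58×10⁻¹² C)(0.0100 m) = 5.58×10⁻¹⁴ C·m.
In the equatorial plane E = kp/r³.
E = (8.99×10⁹)(5.58×10⁻¹⁴) / (0.351)³ = 0.01160 N/C.

E ≈ 0.0116 N/C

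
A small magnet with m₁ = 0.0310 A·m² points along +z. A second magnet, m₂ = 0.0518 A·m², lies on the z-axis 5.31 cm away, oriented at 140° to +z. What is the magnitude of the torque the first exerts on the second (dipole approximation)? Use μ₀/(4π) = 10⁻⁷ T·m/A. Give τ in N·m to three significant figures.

Dipole B is on the axis of dipole A, so B₁ there is axial: B₁ = (μ₀/4π)·2m₁/r³ along +z.
B₁ = 2(10⁻⁷)(0.0310)/(0.0531)³ = 4.141×10⁻⁵ T.
τ = m₂ B₁ sinθ.
τ = (0.0518)(4.141×10⁻⁵)·sin140° = 1.379×10⁻⁶ N·m.

τ ≈ 1.38×10⁻⁶ N·m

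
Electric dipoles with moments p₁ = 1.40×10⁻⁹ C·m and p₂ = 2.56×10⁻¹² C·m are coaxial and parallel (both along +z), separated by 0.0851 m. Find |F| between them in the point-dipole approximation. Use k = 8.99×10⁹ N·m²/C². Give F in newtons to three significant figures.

On-axis field of dipole 1 at distance r: E = 2kp₁/r³. Force on dipole 2 is F = p₂·dE/dr (gradient along axis).
dE/dr = −6kp₁/r⁴, so |F| = 6kp₁p₂/r⁴ (attractive for aligned moments).
F = 6(8.99×10⁹)(1.40×10⁻⁹)(2.56×10⁻¹²)/(0.0851)⁴ = 3.686×10⁻⁶ N.

F ≈ 3.69×10⁻⁶ N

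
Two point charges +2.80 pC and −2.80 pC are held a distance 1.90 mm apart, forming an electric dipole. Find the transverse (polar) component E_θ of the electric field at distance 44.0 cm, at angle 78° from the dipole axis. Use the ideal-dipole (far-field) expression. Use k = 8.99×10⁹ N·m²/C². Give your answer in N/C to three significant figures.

Dipole moment p = qd = (2.80×10⁻¹² C)(0.00190 m) = 5.32×10⁻¹⁵ C·m.
For a dipole, E_θ = (kp sinθ)/r³.
kp/r³ = (8.99×10⁹)(5.32×10⁻¹⁵)/(0.440)³ = 5.615×10⁻⁴ N/C.
E_θ = 5.615×10⁻⁴·sin78° = 5.492×10⁻⁴ N/C.

E_θ ≈ 5.49×10⁻⁴ N/C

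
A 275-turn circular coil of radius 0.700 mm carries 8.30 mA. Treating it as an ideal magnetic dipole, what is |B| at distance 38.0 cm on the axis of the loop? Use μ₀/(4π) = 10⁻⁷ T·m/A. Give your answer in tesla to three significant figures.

B ≈ 1.28×10⁻¹¹ T

m = NIA = NIπa² = 275·(0.00830)·π·(7.00×10⁻⁴)² = 3.514×10⁻⁶ A·m².
On axis B = (μ₀/4π)·2m/r³.
B = 2·(10⁻⁷)·(3.514×10⁻⁶) / (0.380)³ = 1.281×10⁻¹¹ T.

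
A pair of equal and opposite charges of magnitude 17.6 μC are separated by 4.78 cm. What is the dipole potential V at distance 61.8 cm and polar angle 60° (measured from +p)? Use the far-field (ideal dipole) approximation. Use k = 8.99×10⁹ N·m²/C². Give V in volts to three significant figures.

Dipole moment p = qd = (1.76×10⁻⁵ C)(0.0478 m) = 8.413×10⁻⁷ C·m.
The dipole potential is V = kp cosθ / r².
V = (8.99×10⁹)(8.413×10⁻⁷)·cos60° / (0.618)² = 9902 V.

V ≈ 9900 V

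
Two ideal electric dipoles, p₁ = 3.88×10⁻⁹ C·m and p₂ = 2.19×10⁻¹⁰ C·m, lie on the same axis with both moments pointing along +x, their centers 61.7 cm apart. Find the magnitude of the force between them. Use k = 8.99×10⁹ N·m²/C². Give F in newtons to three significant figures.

On-axis field of dipole 1 at distance r: E = 2kp₁/r³. Force on dipole 2 is F = p₂·dE/dr (gradient along axis).
dE/dr = −6kp₁/r⁴, so |F| = 6kp₁p₂/r⁴ (attractive for aligned moments).
F = 6(8.99×10⁹)(3.88×10⁻⁹)(2.19×10⁻¹⁰)/(0.617)⁴ = 3.163×10⁻⁷ N.

F ≈ 3.16×10⁻⁷ N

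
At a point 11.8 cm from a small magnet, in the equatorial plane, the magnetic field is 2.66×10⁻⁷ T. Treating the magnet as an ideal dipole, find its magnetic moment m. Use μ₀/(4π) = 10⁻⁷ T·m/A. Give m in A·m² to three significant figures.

In the equatorial plane B = (μ₀/4π)·m/r³, so m = Br³·4π/(μ₀).
m = (2.66×10⁻⁷)·(0.118)³ / (10⁻⁷) = 0.004370 A·m².

m ≈ 0.00437 A·m²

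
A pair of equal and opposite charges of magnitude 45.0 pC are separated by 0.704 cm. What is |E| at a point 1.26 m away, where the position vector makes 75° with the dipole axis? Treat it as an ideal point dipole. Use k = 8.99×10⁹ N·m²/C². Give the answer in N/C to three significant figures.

E ≈ 0.00156 N/C

Dipole moment p = qd = (4.50×10⁻¹¹ C)(0.00704 m) = 3.168×10⁻¹³ C·m.
At angle θ the dipole field magnitude is E = (kp/r³)·√(1 + 3cos²θ).
kp/r³ = (8.99×10⁹)(3.168×10⁻¹³) / (1.26)³ = 0.001424 N/C.
√(1 + 3cos²75°) = √(1 + 3·0.0670) = √1.2010 ≈ 1.0959.
E ≈ 0.001424 × 1.096 = 0.001560 N/C.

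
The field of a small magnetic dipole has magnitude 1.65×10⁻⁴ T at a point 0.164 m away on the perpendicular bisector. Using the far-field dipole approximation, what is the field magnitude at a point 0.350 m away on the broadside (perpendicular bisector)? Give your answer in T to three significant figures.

Dipole fields scale as 1/r³ in the far field; the geometry is the same at both points.
B₂ = B₁ · (r₁/r₂)³ = 1.65×10⁻⁴ · (0.164/0.350)³.
(r₁/r₂)³ = (0.4686)³ = 0.1029.
B₂ ≈ 1.698×10⁻⁵ T.

B ≈ 1.70×10⁻⁵ T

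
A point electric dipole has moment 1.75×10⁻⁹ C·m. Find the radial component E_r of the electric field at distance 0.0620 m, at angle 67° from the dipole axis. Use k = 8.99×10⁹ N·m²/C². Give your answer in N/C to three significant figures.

For a dipole, E_r = (2kp cosθ)/r³.
kp/r³ = (8.99×10⁹)(1.75×10⁻⁹)/(0.0620)³ = 6.601×10⁴ N/C.
E_r = 2·6.601×10⁴·cos67° = 5.159×10⁴ N/C.

E_r ≈ 5.16×10⁴ N/C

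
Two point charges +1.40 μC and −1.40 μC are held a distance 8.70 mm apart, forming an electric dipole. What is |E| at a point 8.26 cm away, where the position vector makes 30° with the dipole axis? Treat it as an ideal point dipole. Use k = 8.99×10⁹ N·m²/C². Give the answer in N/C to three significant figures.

Dipole moment p = qd = (1.40×10⁻⁶ C)(0.00870 m) = 1.218×10⁻⁸ C·m.
At angle θ the dipole field magnitude is E = (kp/r³)·√(1 + 3cos²θ).
kp/r³ = (8.99×10⁹)(1.218×10⁻⁸) / (0.0826)³ = 1.943×10⁵ N/C.
√(1 + 3cos²30°) = √(1 + 3·0.7500) = √3.2500 ≈ 1.8028.
E ≈ 1.943×10⁵ × 1.803 = 3.503×10⁵ N/C.

E ≈ 3.50×10⁵ N/C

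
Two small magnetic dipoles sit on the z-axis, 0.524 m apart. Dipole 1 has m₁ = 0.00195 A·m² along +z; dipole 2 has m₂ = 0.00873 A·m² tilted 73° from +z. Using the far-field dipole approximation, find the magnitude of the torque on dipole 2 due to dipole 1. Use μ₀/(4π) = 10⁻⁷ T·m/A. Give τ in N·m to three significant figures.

τ ≈ 2.26×10⁻¹¹ N·m

Dipole B is on the axis of dipole A, so B₁ there is axial: B₁ = (μ₀/4π)·2m₁/r³ along +z.
B₁ = 2(10⁻⁷)(0.00195)/(0.524)³ = 2.711×10⁻⁹ T.
τ = m₂ B₁ sinθ.
τ = (0.00873)(2.711×10⁻⁹)·sin73° = 2.263×10⁻¹¹ N·m.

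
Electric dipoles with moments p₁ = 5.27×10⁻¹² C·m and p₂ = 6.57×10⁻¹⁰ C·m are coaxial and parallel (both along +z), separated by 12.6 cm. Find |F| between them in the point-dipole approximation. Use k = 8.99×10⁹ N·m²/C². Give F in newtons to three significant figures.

F ≈ 7.41×10⁻⁷ N

On-axis field of dipole 1 at distance r: E = 2kp₁/r³. Force on dipole 2 is F = p₂·dE/dr (gradient along axis).
dE/dr = −6kp₁/r⁴, so |F| = 6kp₁p₂/r⁴ (attractive for aligned moments).
F = 6(8.99×10⁹)(5.27×10⁻¹²)(6.57×10⁻¹⁰)/(0.126)⁴ = 7.410×10⁻⁷ N.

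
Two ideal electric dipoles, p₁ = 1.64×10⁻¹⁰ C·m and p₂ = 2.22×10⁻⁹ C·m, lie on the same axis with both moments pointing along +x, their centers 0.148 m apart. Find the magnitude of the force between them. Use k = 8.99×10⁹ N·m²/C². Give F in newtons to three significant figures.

F ≈ 4.09×10⁻⁵ N

On-axis field of dipole 1 at distance r: E = 2kp₁/r³. Force on dipole 2 is F = p₂·dE/dr (gradient along axis).
dE/dr = −6kp₁/r⁴, so |F| = 6kp₁p₂/r⁴ (attractive for aligned moments).
F = 6(8.99×10⁹)(1.64×10⁻¹⁰)(2.22×10⁻⁹)/(0.148)⁴ = 4.093×10⁻⁵ N.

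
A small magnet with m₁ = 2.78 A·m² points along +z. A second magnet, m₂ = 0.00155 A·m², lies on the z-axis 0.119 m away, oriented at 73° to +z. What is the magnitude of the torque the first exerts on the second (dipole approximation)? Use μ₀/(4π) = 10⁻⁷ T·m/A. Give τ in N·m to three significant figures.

Dipole B is on the axis of dipole A, so B₁ there is axial: B₁ = (μ₀/4π)·2m₁/r³ along +z.
B₁ = 2(10⁻⁷)(2.78)/(0.119)³ = 3.299×10⁻⁴ T.
τ = m₂ B₁ sinθ.
τ = (0.00155)(3.299×10⁻⁴)·sin73° = 4.891×10⁻⁷ N·m.

τ ≈ 4.89×10⁻⁷ N·m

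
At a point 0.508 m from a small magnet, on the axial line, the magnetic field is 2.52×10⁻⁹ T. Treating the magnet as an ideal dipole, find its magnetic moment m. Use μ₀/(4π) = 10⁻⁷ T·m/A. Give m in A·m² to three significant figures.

On axis B = (μ₀/4π)·2m/r³, so m = Br³·4π/(μ₀·2).
m = (2.52×10⁻⁹)·(0.508)³ / (2·10⁻⁷) = 0.001652 A·m².

m ≈ 0.00165 A·m²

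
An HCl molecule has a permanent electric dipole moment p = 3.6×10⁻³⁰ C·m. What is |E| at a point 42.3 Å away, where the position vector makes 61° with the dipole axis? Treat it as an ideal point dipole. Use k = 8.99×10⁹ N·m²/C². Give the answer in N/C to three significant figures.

E ≈ 5.58×10⁵ N/C

At angle θ the dipole field magnitude is E = (kp/r³)·√(1 + 3cos²θ).
kp/r³ = (8.99×10⁹)(3.60×10⁻³⁰) / (4.23×10⁻⁹)³ = 4.276×10⁵ N/C.
√(1 + 3cos²61°) = √(1 + 3·0.2350) = √1.7051 ≈ 1.3058.
E ≈ 4.276×10⁵ × 1.306 = 5.584×10⁵ N/C.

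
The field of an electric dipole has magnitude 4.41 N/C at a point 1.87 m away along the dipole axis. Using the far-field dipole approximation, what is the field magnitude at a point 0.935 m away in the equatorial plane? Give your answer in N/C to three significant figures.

Dipole fields scale as 1/r³ in the far field.
The axial field is twice the equatorial field at the same r, so the geometry factor is 1/2.
E₂ = E₁ · (1/2) · (r₁/r₂)³ = 4.41 · 0.5 · (1.87/0.935)³.
(r₁/r₂)³ = (2)³ = 8.
E₂ ≈ 17.64 N/C.

E ≈ 17.6 N/C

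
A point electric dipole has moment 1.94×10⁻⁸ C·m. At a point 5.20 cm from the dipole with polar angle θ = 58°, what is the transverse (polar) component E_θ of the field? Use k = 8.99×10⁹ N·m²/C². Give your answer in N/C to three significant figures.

E_θ ≈ 1.05×10⁶ N/C

For a dipole, E_θ = (kp sinθ)/r³.
kp/r³ = (8.99×10⁹)(1.94×10⁻⁸)/(0.0520)³ = 1.240×10⁶ N/C.
E_θ = 1.240×10⁶·sin58° = 1.052×10⁶ N/C.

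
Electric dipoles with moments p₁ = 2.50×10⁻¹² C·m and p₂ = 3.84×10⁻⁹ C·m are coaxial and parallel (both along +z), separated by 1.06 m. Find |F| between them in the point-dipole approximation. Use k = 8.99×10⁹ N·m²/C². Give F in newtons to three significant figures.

On-axis field of dipole 1 at distance r: E = 2kp₁/r³. Force on dipole 2 is F = p₂·dE/dr (gradient along axis).
dE/dr = −6kp₁/r⁴, so |F| = 6kp₁p₂/r⁴ (attractive for aligned moments).
F = 6(8.99×10⁹)(2.50×10⁻¹²)(3.84×10⁻⁹)/(1.06)⁴ = 4.102×10⁻¹⁰ N.

F ≈ 4.10×10⁻¹⁰ N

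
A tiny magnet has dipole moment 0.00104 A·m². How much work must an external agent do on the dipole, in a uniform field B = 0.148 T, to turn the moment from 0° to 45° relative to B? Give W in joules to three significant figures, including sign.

W_ext = ΔU = −mB cosθ₂ + mB cosθ₁ = mB(cosθ₁ − cosθ₂).
W = (0.00104)(0.148)·(cos0° − cos45°) = (1.539×10⁻⁴)·(+0.2929) = 4.508×10⁻⁵ J.

W ≈ 4.51×10⁻⁵ J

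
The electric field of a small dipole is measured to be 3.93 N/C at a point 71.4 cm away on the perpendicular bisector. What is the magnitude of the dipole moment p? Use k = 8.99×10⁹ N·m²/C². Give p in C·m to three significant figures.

p ≈ 1.59×10⁻¹⁰ C·m

In the equatorial plane E = kp/r³, so p = Er³/(k).
p = (3.93)·(0.714)³ / (8.99×10⁹) = 1.591×10⁻¹⁰ C·m.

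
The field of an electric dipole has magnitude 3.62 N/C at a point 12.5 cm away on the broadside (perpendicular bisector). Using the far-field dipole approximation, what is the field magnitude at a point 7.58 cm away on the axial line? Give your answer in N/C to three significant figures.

Dipole fields scale as 1/r³ in the far field.
The axial field is twice the equatorial field at the same r, so the geometry factor is 2/1.
E₂ = E₁ · (2/1) · (r₁/r₂)³ = 3.62 · 2 · (12.5/7.58)³.
(r₁/r₂)³ = (1.649)³ = 4.485.
E₂ ≈ 32.47 N/C.

E ≈ 32.5 N/C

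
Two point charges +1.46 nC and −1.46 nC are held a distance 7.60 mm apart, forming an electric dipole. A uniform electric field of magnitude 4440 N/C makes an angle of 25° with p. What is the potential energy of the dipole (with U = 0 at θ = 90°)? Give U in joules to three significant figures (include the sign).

U ≈ -4.47×10⁻⁸ J

Dipole moment p = qd = (1.46×10⁻⁹ C)(0.00760 m) = 1.11×10⁻¹¹ C·m.
U = −p·E = −pE cosθ.
U = −(1.11×10⁻¹¹)(4440)·cos25° = -4.467×10⁻⁸ J.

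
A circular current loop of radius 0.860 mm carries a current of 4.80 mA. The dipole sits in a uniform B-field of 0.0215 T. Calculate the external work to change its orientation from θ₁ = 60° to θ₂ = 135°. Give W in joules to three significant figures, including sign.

W ≈ 2.89×10⁻¹⁰ J

Magnetic moment m = IA = Iπa² = (0.00480)·π·(8.60×10⁻⁴)² = 1.115×10⁻⁸ A·m².
W_ext = ΔU = −mB cosθ₂ + mB cosθ₁ = mB(cosθ₁ − cosθ₂).
W = (1.115×10⁻⁸)(0.0215)·(cos60° − cos135°) = (2.397×10⁻¹⁰)·(+1.2071) = 2.894×10⁻¹⁰ J.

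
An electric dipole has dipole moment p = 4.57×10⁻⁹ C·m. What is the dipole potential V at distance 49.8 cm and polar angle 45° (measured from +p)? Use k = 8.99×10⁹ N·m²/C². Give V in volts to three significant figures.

V ≈ 117 V

The dipole potential is V = kp cosθ / r².
V = (8.99×10⁹)(4.57×10⁻⁹)·cos45° / (0.498)² = 117.1 V.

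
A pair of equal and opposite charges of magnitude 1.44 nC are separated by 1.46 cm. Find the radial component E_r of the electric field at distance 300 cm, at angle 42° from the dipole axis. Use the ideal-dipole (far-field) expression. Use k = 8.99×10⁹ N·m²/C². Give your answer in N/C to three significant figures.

Dipole moment p = qd = (1.44×10⁻⁹ C)(0.0146 m) = 2.102×10⁻¹¹ C·m.
For a dipole, E_r = (2kp cosθ)/r³.
kp/r³ = (8.99×10⁹)(2.102×10⁻¹¹)/(3.00)³ = 0.006999 N/C.
E_r = 2·0.006999·cos42° = 0.01040 N/C.

E_r ≈ 0.0104 N/C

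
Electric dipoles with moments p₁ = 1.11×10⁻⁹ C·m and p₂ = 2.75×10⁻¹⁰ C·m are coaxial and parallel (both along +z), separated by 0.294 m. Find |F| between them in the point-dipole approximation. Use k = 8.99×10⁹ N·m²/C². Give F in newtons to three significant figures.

F ≈ 2.20×10⁻⁶ N

On-axis field of dipole 1 at distance r: E = 2kp₁/r³. Force on dipole 2 is F = p₂·dE/dr (gradient along axis).
dE/dr = −6kp₁/r⁴, so |F| = 6kp₁p₂/r⁴ (attractive for aligned moments).
F = 6(8.99×10⁹)(1.11×10⁻⁹)(2.75×10⁻¹⁰)/(0.294)⁴ = 2.204×10⁻⁶ N.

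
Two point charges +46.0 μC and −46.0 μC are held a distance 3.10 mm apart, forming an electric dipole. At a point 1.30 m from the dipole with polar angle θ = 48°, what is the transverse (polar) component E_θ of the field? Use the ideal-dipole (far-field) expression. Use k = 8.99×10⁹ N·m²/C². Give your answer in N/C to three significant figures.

E_θ ≈ 434 N/C

Dipole moment p = qd = (4.60×10⁻⁵ C)(0.00310 m) = 1.426×10⁻⁷ C·m.
For a dipole, E_θ = (kp sinθ)/r³.
kp/r³ = (8.99×10⁹)(1.426×10⁻⁷)/(1.30)³ = 583.5 N/C.
E_θ = 583.5·sin48° = 433.6 N/C.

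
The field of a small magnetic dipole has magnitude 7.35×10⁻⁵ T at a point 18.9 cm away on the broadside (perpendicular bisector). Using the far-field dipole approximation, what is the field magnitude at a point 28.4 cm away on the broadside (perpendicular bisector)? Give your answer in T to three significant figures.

Dipole fields scale as 1/r³ in the far field; the geometry is the same at both points.
B₂ = B₁ · (r₁/r₂)³ = 7.35×10⁻⁵ · (18.9/28.4)³.
(r₁/r₂)³ = (0.6655)³ = 0.2947.
B₂ ≈ 2.166×10⁻⁵ T.

B ≈ 2.17×10⁻⁵ T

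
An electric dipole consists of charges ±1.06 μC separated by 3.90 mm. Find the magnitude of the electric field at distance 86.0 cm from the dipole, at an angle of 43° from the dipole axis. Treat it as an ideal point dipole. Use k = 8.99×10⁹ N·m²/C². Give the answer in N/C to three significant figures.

E ≈ 94.3 N/C

Dipole moment p = qd = (1.06×10⁻⁶ C)(0.00390 m) = 4.134×10⁻⁹ C·m.
At angle θ the dipole field magnitude is E = (kp/r³)·√(1 + 3cos²θ).
kp/r³ = (8.99×10⁹)(4.134×10⁻⁹) / (0.860)³ = 58.43 N/C.
√(1 + 3cos²43°) = √(1 + 3·0.5349) = √2.6046 ≈ 1.6139.
E ≈ 58.43 × 1.614 = 94.30 N/C.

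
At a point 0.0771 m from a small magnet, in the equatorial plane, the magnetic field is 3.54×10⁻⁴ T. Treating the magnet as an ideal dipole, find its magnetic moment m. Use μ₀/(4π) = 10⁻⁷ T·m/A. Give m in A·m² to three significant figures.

In the equatorial plane B = (μ₀/4π)·m/r³, so m = Br³·4π/(μ₀).
m = (3.54×10⁻⁴)·(0.0771)³ / (10⁻⁷) = 1.622 A·m².

m ≈ 1.62 A·m²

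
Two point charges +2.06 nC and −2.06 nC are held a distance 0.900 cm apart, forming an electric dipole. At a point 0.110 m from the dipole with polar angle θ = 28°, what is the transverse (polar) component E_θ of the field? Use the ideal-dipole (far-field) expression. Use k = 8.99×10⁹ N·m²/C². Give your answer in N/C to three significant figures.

E_θ ≈ 58.8 N/C

Dipole moment p = qd = (2.06×10⁻⁹ C)(0.00900 m) = 1.854×10⁻¹¹ C·m.
For a dipole, E_θ = (kp sinθ)/r³.
kp/r³ = (8.99×10⁹)(1.854×10⁻¹¹)/(0.110)³ = 125.2 N/C.
E_θ = 125.2·sin28° = 58.79 N/C.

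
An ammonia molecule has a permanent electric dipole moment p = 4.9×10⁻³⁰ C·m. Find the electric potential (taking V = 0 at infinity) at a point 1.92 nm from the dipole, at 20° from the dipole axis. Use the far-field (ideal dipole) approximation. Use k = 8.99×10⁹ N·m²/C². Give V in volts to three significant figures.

V ≈ 0.0112 V

The dipole potential is V = kp cosθ / r².
V = (8.99×10⁹)(4.90×10⁻³⁰)·cos20° / (1.92×10⁻⁹)² = 0.01123 V.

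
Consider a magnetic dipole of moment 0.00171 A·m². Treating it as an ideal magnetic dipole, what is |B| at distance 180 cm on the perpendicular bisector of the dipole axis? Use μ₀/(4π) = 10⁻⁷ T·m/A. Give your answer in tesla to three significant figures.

In the equatorial plane B = (μ₀/4π)·m/r³ (half the axial value).
B = (10⁻⁷)·(0.00171) / (1.80)³ = 2.932×10⁻¹¹ T.

B ≈ 2.93×10⁻¹¹ T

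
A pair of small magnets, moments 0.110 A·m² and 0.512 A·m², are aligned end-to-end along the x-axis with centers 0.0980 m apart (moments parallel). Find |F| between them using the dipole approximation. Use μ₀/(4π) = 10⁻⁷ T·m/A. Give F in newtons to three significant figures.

On-axis B of dipole 1: B = (μ₀/4π)·2m₁/r³. Force on dipole 2: F = m₂·dB/dr.
dB/dr = −(μ₀/4π)·6m₁/r⁴, so |F| = (μ₀/4π)·6m₁m₂/r⁴.
F = 6(10⁻⁷)(0.110)(0.512)/(0.0980)⁴ = 3.664×10⁻⁴ N.

F ≈ 3.66×10⁻⁴ N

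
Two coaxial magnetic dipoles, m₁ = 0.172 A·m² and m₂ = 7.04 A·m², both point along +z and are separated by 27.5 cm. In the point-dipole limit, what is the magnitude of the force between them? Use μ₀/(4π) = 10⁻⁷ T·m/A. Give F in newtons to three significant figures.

F ≈ 1.27×10⁻⁴ N

On-axis B of dipole 1: B = (μ₀/4π)·2m₁/r³. Force on dipole 2: F = m₂·dB/dr.
dB/dr = −(μ₀/4π)·6m₁/r⁴, so |F| = (μ₀/4π)·6m₁m₂/r⁴.
F = 6(10⁻⁷)(0.172)(7.04)/(0.275)⁴ = 1.270×10⁻⁴ N.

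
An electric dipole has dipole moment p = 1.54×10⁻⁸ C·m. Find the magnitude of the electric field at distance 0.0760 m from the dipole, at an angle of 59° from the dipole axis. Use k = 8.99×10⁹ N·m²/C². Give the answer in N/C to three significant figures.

At angle θ the dipole field magnitude is E = (kp/r³)·√(1 + 3cos²θ).
kp/r³ = (8.99×10⁹)(1.54×10⁻⁸) / (0.0760)³ = 3.154×10⁵ N/C.
√(1 + 3cos²59°) = √(1 + 3·0.2653) = √1.7958 ≈ 1.3401.
E ≈ 3.154×10⁵ × 1.340 = 4.226×10⁵ N/C.

E ≈ 4.23×10⁵ N/C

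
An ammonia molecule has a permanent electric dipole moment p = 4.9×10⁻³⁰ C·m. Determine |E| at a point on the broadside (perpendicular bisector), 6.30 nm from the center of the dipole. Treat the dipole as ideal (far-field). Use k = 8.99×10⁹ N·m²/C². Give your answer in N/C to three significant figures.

E ≈ 1.76×10⁵ N/C

On the perpendicular bisector E = kp/r³ (half the axial value at the same distance).
E = (8.99×10⁹)(4.90×10⁻³⁰) / (6.30×10⁻⁹)³ = 1.762×10⁵ N/C.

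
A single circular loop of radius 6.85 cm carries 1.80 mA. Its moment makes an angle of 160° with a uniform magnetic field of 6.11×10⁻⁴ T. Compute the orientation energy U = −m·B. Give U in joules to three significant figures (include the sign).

U ≈ 1.52×10⁻⁸ J

Magnetic moment m = IA = Iπa² = (0.00180)·π·(0.0685)² = 2.653×10⁻⁵ A·m².
U = −m·B = −mB cosθ.
U = −(2.653×10⁻⁵)(6.11×10⁻⁴)·cos160° = 1.523×10⁻⁸ J.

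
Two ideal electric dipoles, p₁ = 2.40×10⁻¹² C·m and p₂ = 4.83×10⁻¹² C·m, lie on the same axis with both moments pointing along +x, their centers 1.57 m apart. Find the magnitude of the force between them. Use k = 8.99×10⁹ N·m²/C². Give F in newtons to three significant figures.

On-axis field of dipole 1 at distance r: E = 2kp₁/r³. Force on dipole 2 is F = p₂·dE/dr (gradient along axis).
dE/dr = −6kp₁/r⁴, so |F| = 6kp₁p₂/r⁴ (attractive for aligned moments).
F = 6(8.99×10⁹)(2.40×10⁻¹²)(4.83×10⁻¹²)/(1.57)⁴ = 1.029×10⁻¹³ N.

F ≈ 1.03×10⁻¹³ N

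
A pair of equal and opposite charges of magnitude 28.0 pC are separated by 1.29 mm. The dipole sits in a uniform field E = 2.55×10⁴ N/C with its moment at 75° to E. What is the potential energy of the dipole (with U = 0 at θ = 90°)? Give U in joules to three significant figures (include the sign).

U ≈ -2.38×10⁻¹⁰ J

Dipole moment p = qd = (2.80×10⁻¹¹ C)(0.00129 m) = 3.612×10⁻¹⁴ C·m.
U = −p·E = −pE cosθ.
U = −(3.612×10⁻¹⁴)(2.55×10⁴)·cos75° = -2.384×10⁻¹⁰ J.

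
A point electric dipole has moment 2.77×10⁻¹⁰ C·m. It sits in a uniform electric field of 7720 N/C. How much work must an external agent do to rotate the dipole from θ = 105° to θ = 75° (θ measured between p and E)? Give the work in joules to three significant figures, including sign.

W ≈ -1.11×10⁻⁶ J

W_ext = ΔU = U(θ₂) − U(θ₁) = −pE cosθ₂ − (−pE cosθ₁) = pE(cosθ₁ − cosθ₂).
W = (2.77×10⁻¹⁰)(7720)·(cos105° − cos75°) = (2.138×10⁻⁶)·(-0.5176) = -1.107×10⁻⁶ J.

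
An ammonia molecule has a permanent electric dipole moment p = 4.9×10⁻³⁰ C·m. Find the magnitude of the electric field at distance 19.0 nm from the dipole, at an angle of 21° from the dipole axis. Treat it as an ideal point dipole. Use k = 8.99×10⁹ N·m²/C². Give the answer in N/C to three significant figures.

E ≈ 1.22×10⁴ N/C

At angle θ the dipole field magnitude is E = (kp/r³)·√(1 + 3cos²θ).
kp/r³ = (8.99×10⁹)(4.90×10⁻³⁰) / (1.90×10⁻⁸)³ = 6422 N/C.
√(1 + 3cos²21°) = √(1 + 3·0.8716) = √3.6147 ≈ 1.9012.
E ≈ 6422 × 1.901 = 1.221×10⁴ N/C.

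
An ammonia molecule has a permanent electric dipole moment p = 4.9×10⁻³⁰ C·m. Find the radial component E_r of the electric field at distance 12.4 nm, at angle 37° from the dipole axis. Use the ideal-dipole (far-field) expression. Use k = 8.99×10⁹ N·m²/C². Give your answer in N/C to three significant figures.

For a dipole, E_r = (2kp cosθ)/r³.
kp/r³ = (8.99×10⁹)(4.90×10⁻³⁰)/(1.24×10⁻⁸)³ = 2.310×10⁴ N/C.
E_r = 2·2.310×10⁴·cos37° = 3.690×10⁴ N/C.

E_r ≈ 3.69×10⁴ N/C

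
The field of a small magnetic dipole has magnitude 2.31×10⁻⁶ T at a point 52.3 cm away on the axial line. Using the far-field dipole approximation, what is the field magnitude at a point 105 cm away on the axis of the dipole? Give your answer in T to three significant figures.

Dipole fields scale as 1/r³ in the far field; the geometry is the same at both points.
B₂ = B₁ · (r₁/r₂)³ = 2.31×10⁻⁶ · (52.3/105)³.
(r₁/r₂)³ = (0.4981)³ = 0.1236.
B₂ ≈ 2.855×10⁻⁷ T.

B ≈ 2.85×10⁻⁷ T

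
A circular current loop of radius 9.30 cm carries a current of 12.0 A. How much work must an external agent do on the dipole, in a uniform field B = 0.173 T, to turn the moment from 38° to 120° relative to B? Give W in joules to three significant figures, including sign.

W ≈ 0.0727 J

Magnetic moment m = IA = Iπa² = (12.0)·π·(0.0930)² = 0.3261 A·m².
W_ext = ΔU = −mB cosθ₂ + mB cosθ₁ = mB(cosθ₁ − cosθ₂).
W = (0.3261)(0.173)·(cos38° − cos120°) = (0.05642)·(+1.2880) = 0.07266 J.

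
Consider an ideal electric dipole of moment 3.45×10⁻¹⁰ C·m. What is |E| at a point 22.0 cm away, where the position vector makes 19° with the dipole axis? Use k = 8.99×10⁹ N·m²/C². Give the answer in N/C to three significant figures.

E ≈ 559 N/C

At angle θ the dipole field magnitude is E = (kp/r³)·√(1 + 3cos²θ).
kp/r³ = (8.99×10⁹)(3.45×10⁻¹⁰) / (0.220)³ = 291.3 N/C.
√(1 + 3cos²19°) = √(1 + 3·0.8940) = √3.6820 ≈ 1.9189.
E ≈ 291.3 × 1.919 = 558.9 N/C.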